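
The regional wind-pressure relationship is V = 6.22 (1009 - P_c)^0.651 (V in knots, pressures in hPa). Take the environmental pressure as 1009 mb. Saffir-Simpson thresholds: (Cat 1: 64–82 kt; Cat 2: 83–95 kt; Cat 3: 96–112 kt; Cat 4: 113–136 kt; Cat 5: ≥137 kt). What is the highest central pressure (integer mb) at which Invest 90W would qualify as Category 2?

955 mb

Category 2 begins at V = 83 kt.
Required ΔP = (83/6.22)^(1/0.651) = 13.344^1.536 ≈ 53.52 mb.
P_c ≤ 1009 − 53.52 = 955.48, so the highest integer P_c is 955 mb.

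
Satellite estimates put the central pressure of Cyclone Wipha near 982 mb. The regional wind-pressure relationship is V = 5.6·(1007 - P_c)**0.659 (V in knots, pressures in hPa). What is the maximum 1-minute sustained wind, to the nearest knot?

ΔP = 1007 − 982 = 25 mb.
25^0.659 ≈ 8.341.
V ≈ 5.6 × 8.341 ≈ 46.7 kt.

47 kt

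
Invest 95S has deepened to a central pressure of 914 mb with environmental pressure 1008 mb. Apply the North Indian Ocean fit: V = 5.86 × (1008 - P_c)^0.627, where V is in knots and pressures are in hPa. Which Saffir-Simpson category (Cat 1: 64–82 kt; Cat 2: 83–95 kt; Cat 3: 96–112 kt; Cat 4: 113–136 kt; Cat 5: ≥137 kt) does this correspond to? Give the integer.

ΔP = 1008 − 914 = 94 mb.
V ≈ 5.86 × 94^0.627 = 5.86 × 17.26 ≈ 101 kt.
101 kt falls in the Category 3 band.

3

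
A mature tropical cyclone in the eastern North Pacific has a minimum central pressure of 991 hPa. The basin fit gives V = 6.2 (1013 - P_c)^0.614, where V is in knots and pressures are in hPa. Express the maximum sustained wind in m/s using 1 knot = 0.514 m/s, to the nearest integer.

21 m/s

ΔP = 1013 − 991 = 22 hPa.
V ≈ 6.2 × 22^0.614 = 6.2 × 6.672 ≈ 41.366 kt.
41.366 × 0.514 ≈ 21.26 m/s → 21 m/s.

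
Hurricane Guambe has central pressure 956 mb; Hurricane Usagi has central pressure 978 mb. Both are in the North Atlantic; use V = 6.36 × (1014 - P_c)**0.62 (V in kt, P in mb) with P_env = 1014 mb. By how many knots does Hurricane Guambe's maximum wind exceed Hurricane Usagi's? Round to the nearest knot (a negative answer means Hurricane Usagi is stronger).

Hurricane Guambe: ΔP = 58; V ≈ 6.36 × 58^0.62 ≈ 78.85 kt.
Hurricane Usagi: ΔP = 36; V ≈ 6.36 × 36^0.62 ≈ 58.66 kt.
Difference ≈ 78.85 − 58.66 = 20.19 → 20 kt.

20 kt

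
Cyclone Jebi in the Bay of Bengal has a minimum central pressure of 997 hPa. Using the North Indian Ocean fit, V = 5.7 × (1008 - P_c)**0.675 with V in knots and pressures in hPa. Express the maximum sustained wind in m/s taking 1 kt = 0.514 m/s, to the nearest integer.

15 m/s

ΔP = 1008 − 997 = 11 hPa.
V ≈ 5.7 × 11^0.675 = 5.7 × 5.046 ≈ 28.762 kt.
28.762 × 0.514 ≈ 14.78 m/s → 15 m/s.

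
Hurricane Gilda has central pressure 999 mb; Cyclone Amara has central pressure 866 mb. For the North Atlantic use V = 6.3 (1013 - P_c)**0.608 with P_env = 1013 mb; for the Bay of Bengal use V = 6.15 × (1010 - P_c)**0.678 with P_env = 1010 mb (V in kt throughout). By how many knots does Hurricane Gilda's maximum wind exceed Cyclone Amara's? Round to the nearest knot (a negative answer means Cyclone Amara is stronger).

-147 kt

Hurricane Gilda: ΔP = 14; V ≈ 6.3 × 14^0.608 ≈ 31.35 kt.
Cyclone Amara: ΔP = 144; V ≈ 6.15 × 144^0.678 ≈ 178.75 kt.
Difference ≈ 31.35 − 178.75 = -147.40 → -147 kt.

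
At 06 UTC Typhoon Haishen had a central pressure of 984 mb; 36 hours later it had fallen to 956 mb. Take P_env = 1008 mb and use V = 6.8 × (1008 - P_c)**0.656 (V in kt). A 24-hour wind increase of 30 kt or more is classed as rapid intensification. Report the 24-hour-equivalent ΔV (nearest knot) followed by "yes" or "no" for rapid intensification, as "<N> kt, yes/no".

24 kt, no

V₁: ΔP = 24, V ≈ 6.8 × 24^0.656 ≈ 54.69 kt.
V₂: ΔP = 52, V ≈ 6.8 × 52^0.656 ≈ 90.83 kt.
ΔV over 36 h = 36.14 kt → 24 h equivalent = 36.14 × 24/36 ≈ 24.09 kt.
24 kt < 30 kt ⇒ not rapid intensification.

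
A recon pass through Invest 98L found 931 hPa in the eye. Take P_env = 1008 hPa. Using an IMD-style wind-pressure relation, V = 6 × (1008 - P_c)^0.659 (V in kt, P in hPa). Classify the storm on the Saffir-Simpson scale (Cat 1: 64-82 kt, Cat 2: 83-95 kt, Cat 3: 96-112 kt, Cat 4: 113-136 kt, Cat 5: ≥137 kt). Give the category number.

3

ΔP = 1008 − 931 = 77 hPa.
V ≈ 6 × 77^0.659 = 6 × 17.51 ≈ 105 kt.
105 kt falls in the Category 3 band.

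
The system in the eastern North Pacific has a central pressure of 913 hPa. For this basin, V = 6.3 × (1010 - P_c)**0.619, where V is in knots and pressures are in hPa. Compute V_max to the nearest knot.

ΔP = 1010 − 913 = 97 hPa.
97^0.619 ≈ 16.975.
V ≈ 6.3 × 16.975 ≈ 106.9 kt.

107 kt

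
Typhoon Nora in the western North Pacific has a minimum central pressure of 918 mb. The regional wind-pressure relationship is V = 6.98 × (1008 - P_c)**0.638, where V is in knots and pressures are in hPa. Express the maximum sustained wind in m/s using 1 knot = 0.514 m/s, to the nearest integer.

63 m/s

ΔP = 1008 − 918 = 90 mb.
V ≈ 6.98 × 90^0.638 = 6.98 × 17.653 ≈ 123.215 kt.
123.215 × 0.514 ≈ 63.33 m/s → 63 m/s.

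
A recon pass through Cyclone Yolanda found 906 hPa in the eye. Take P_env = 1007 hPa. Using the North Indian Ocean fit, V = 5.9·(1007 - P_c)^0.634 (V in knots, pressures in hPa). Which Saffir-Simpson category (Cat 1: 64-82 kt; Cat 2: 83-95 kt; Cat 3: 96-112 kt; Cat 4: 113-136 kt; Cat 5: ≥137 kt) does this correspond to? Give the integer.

ΔP = 1007 − 906 = 101 hPa.
V ≈ 5.9 × 101^0.634 = 5.9 × 18.65 ≈ 110 kt.
110 kt falls in the Category 3 band.

3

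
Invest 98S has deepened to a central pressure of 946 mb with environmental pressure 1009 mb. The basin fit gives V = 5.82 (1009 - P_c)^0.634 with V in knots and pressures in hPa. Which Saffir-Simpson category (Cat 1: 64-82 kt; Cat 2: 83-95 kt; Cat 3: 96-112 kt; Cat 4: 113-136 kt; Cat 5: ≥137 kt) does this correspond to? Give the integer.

1

ΔP = 1009 − 946 = 63 mb.
V ≈ 5.82 × 63^0.634 = 5.82 × 13.83 ≈ 80 kt.
80 kt falls in the Category 1 band.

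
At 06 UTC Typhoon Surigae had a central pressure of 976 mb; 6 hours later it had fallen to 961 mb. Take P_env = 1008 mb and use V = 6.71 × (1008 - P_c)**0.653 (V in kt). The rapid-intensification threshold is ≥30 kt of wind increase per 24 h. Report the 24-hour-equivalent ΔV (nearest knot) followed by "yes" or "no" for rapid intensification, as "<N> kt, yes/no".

74 kt, yes

V₁: ΔP = 32, V ≈ 6.71 × 32^0.653 ≈ 64.50 kt.
V₂: ΔP = 47, V ≈ 6.71 × 47^0.653 ≈ 82.91 kt.
ΔV over 6 h = 18.41 kt → 24 h equivalent = 18.41 × 24/6 ≈ 73.64 kt.
74 kt ≥ 30 kt ⇒ rapid intensification.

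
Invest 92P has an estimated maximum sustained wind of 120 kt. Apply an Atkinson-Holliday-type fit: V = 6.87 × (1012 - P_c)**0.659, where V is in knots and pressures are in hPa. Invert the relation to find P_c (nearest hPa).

ΔP = (V / 6.87)^(1/0.659) = (120/6.87)^1.517.
120/6.87 = 17.467; 17.467^1.517 ≈ 76.74 hPa.
P_c = 1012 − 76.74 = 935.26 ≈ 935 hPa.

935 hPa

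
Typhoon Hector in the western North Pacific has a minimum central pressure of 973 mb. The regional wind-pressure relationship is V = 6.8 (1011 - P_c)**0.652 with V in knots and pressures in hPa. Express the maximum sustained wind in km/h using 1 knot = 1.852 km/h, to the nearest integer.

ΔP = 1011 − 973 = 38 mb.
V ≈ 6.8 × 38^0.652 = 6.8 × 10.716 ≈ 72.866 kt.
72.866 × 1.852 ≈ 134.95 km/h → 135 km/h.

135 km/h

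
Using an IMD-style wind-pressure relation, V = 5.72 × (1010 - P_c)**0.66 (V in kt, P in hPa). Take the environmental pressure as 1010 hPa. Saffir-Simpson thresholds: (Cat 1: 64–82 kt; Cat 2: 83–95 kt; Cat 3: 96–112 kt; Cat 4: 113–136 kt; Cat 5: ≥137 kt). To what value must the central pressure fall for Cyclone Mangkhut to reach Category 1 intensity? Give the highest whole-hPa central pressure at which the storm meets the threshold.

971 hPa

Category 1 begins at V = 64 kt.
Required ΔP = (64/5.72)^(1/0.66) = 11.189^1.515 ≈ 38.82 hPa.
P_c ≤ 1010 − 38.82 = 971.18, so the highest integer P_c is 971 hPa.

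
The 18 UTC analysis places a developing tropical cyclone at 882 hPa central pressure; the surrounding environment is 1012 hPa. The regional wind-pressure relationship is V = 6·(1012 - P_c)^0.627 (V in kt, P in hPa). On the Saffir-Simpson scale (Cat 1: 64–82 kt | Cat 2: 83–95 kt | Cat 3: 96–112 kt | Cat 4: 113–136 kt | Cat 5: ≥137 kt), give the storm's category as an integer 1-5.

4

ΔP = 1012 − 882 = 130 hPa.
V ≈ 6 × 130^0.627 = 6 × 21.16 ≈ 127 kt.
127 kt falls in the Category 4 band.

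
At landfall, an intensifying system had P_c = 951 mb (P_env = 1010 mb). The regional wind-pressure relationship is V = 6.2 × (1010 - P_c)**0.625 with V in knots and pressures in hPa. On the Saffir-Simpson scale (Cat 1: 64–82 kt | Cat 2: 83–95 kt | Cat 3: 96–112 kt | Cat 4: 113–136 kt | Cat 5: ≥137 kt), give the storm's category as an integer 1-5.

ΔP = 1010 − 951 = 59 mb.
V ≈ 6.2 × 59^0.625 = 6.2 × 12.79 ≈ 79 kt.
79 kt falls in the Category 1 band.

1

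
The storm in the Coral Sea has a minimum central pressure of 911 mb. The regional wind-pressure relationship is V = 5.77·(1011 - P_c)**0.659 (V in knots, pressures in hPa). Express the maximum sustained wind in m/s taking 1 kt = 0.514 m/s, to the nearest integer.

62 m/s

ΔP = 1011 − 911 = 100 mb.
V ≈ 5.77 × 100^0.659 = 5.77 × 20.797 ≈ 119.998 kt.
119.998 × 0.514 ≈ 61.68 m/s → 62 m/s.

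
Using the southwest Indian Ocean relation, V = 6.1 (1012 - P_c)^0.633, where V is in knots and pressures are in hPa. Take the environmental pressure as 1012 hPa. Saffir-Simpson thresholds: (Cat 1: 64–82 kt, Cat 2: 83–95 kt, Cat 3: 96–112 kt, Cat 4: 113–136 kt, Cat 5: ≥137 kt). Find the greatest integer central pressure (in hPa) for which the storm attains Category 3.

934 hPa

Category 3 begins at V = 96 kt.
Required ΔP = (96/6.1)^(1/0.633) = 15.738^1.580 ≈ 77.79 hPa.
P_c ≤ 1012 − 77.79 = 934.21, so the highest integer P_c is 934 hPa.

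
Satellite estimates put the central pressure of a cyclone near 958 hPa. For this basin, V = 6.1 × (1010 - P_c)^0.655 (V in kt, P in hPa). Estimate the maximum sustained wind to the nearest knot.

ΔP = 1010 − 958 = 52 hPa.
52^0.655 ≈ 13.304.
V ≈ 6.1 × 13.304 ≈ 81.2 kt.

81 kt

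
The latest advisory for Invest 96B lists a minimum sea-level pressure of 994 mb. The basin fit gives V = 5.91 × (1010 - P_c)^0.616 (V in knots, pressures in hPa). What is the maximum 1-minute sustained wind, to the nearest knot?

ΔP = 1010 − 994 = 16 mb.
16^0.616 ≈ 5.517.
V ≈ 5.91 × 5.517 ≈ 32.6 kt.

33 kt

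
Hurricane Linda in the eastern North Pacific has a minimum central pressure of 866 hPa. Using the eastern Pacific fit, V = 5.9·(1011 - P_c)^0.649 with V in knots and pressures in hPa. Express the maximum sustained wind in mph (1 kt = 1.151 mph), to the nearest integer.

172 mph

ΔP = 1011 − 866 = 145 hPa.
V ≈ 5.9 × 145^0.649 = 5.9 × 25.277 ≈ 149.135 kt.
149.135 × 1.151 ≈ 171.65 mph → 172 mph.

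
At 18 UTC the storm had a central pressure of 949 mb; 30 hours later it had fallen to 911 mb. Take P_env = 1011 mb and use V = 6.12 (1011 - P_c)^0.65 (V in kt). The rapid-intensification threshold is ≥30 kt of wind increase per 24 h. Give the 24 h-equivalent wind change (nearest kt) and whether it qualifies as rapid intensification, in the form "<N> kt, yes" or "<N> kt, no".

V₁: ΔP = 62, V ≈ 6.12 × 62^0.65 ≈ 89.50 kt.
V₂: ΔP = 100, V ≈ 6.12 × 100^0.65 ≈ 122.11 kt.
ΔV over 30 h = 32.61 kt → 24 h equivalent = 32.61 × 24/30 ≈ 26.09 kt.
26 kt < 30 kt ⇒ not rapid intensification.

26 kt, no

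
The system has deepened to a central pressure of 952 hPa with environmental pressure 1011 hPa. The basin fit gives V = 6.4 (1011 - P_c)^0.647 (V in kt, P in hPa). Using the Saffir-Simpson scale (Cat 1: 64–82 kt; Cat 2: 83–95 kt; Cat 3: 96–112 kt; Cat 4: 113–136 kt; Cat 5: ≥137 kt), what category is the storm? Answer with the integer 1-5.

2

ΔP = 1011 − 952 = 59 hPa.
V ≈ 6.4 × 59^0.647 = 6.4 × 13.99 ≈ 90 kt.
90 kt falls in the Category 2 band.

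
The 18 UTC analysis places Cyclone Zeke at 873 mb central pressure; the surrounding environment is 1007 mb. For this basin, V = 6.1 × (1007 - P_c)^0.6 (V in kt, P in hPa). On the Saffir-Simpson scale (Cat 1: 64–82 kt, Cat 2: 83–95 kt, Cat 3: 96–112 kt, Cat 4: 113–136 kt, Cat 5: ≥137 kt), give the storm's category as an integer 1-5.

ΔP = 1007 − 873 = 134 mb.
V ≈ 6.1 × 134^0.6 = 6.1 × 18.89 ≈ 115 kt.
115 kt falls in the Category 4 band.

4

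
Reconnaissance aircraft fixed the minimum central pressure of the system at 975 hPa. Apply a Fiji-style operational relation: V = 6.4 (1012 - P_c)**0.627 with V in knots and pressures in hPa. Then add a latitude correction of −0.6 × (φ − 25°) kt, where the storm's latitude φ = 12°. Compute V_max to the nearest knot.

69 kt

ΔP = 1012 − 975 = 37 hPa.
37^0.627 ≈ 9.622.
V ≈ 6.4 × 9.622 ≈ 61.6 kt.
Latitude correction: −0.6 × (12 − 25) = 7.8 kt.
Corrected V ≈ 69.4 kt → 69 kt.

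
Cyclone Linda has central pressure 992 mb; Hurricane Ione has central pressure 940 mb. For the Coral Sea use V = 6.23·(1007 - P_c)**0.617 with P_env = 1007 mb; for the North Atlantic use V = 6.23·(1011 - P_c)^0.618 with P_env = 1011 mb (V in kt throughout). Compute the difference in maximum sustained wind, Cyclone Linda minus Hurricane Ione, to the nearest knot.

Cyclone Linda: ΔP = 15; V ≈ 6.23 × 15^0.617 ≈ 33.12 kt.
Hurricane Ione: ΔP = 71; V ≈ 6.23 × 71^0.618 ≈ 86.81 kt.
Difference ≈ 33.12 − 86.81 = -53.69 → -54 kt.

-54 kt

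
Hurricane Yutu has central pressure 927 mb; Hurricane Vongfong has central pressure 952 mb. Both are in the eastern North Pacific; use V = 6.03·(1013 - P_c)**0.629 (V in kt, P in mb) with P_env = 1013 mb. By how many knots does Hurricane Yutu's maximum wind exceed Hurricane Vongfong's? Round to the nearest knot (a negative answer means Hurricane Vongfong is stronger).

Hurricane Yutu: ΔP = 86; V ≈ 6.03 × 86^0.629 ≈ 99.34 kt.
Hurricane Vongfong: ΔP = 61; V ≈ 6.03 × 61^0.629 ≈ 80.04 kt.
Difference ≈ 99.34 − 80.04 = 19.30 → 19 kt.

19 kt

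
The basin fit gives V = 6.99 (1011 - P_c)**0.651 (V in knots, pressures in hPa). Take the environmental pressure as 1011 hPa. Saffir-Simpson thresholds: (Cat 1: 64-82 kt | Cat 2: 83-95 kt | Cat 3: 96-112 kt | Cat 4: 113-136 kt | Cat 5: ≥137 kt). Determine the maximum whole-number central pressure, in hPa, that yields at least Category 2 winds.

966 hPa

Category 2 begins at V = 83 kt.
Required ΔP = (83/6.99)^(1/0.651) = 11.874^1.536 ≈ 44.74 hPa.
P_c ≤ 1011 − 44.74 = 966.26, so the highest integer P_c is 966 hPa.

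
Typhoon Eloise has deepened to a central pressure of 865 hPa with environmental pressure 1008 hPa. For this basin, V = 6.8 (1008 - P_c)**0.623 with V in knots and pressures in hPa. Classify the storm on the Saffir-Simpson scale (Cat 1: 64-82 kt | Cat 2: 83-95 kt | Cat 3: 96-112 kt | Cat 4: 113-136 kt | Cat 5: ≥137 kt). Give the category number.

5

ΔP = 1008 − 865 = 143 hPa.
V ≈ 6.8 × 143^0.623 = 6.8 × 22.02 ≈ 150 kt.
150 kt falls in the Category 5 band.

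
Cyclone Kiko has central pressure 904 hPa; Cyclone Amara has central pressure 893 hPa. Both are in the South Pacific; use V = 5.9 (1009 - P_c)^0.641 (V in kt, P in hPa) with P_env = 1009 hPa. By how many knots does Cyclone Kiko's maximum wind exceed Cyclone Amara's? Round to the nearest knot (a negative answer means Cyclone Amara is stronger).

Cyclone Kiko: ΔP = 105; V ≈ 5.9 × 105^0.641 ≈ 116.53 kt.
Cyclone Amara: ΔP = 116; V ≈ 5.9 × 116^0.641 ≈ 124.21 kt.
Difference ≈ 116.53 − 124.21 = -7.68 → -8 kt.

-8 kt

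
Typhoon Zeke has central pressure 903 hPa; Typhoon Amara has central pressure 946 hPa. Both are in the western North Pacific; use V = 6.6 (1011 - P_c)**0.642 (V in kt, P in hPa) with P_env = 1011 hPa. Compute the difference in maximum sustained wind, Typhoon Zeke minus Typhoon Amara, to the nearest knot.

37 kt

Typhoon Zeke: ΔP = 108; V ≈ 6.6 × 108^0.642 ≈ 133.35 kt.
Typhoon Amara: ΔP = 65; V ≈ 6.6 × 65^0.642 ≈ 96.26 kt.
Difference ≈ 133.35 − 96.26 = 37.09 → 37 kt.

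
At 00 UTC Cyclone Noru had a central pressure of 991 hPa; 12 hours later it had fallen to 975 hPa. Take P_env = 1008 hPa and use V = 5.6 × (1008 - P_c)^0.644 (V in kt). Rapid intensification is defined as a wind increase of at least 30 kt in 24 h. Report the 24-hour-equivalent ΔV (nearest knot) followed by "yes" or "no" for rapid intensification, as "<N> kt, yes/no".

V₁: ΔP = 17, V ≈ 5.6 × 17^0.644 ≈ 34.72 kt.
V₂: ΔP = 33, V ≈ 5.6 × 33^0.644 ≈ 53.22 kt.
ΔV over 12 h = 18.50 kt → 24 h equivalent = 18.50 × 24/12 ≈ 37.00 kt.
37 kt ≥ 30 kt ⇒ rapid intensification.

37 kt, yes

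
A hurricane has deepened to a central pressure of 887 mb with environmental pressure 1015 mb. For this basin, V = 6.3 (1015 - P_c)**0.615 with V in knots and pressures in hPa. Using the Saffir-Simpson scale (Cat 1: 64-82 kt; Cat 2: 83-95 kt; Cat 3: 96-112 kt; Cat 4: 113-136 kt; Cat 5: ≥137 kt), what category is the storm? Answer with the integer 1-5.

4

ΔP = 1015 − 887 = 128 mb.
V ≈ 6.3 × 128^0.615 = 6.3 × 19.77 ≈ 125 kt.
125 kt falls in the Category 4 band.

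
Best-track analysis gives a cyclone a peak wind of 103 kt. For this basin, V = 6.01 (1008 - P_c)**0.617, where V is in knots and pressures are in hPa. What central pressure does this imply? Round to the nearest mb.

ΔP = (V / 6.01)^(1/0.617) = (103/6.01)^1.621.
103/6.01 = 17.138; 17.138^1.621 ≈ 99.99 mb.
P_c = 1008 − 99.99 = 908.01 ≈ 908 mb.

908 mb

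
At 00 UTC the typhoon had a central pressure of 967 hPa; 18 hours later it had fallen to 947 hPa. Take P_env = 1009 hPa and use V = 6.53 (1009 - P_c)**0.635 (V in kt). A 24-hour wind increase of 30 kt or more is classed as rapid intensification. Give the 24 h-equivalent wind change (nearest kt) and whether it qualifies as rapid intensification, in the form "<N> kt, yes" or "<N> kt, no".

V₁: ΔP = 42, V ≈ 6.53 × 42^0.635 ≈ 70.09 kt.
V₂: ΔP = 62, V ≈ 6.53 × 62^0.635 ≈ 89.76 kt.
ΔV over 18 h = 19.67 kt → 24 h equivalent = 19.67 × 24/18 ≈ 26.23 kt.
26 kt < 30 kt ⇒ not rapid intensification.

26 kt, no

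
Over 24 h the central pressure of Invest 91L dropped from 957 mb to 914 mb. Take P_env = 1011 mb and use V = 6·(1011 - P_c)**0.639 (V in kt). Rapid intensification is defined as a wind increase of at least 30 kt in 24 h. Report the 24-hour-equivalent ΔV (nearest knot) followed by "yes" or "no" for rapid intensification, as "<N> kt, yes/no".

V₁: ΔP = 54, V ≈ 6 × 54^0.639 ≈ 76.76 kt.
V₂: ΔP = 97, V ≈ 6 × 97^0.639 ≈ 111.61 kt.
ΔV over 24 h = 34.85 kt → 24 h equivalent = 34.85 × 24/24 ≈ 34.85 kt.
35 kt ≥ 30 kt ⇒ rapid intensification.

35 kt, yes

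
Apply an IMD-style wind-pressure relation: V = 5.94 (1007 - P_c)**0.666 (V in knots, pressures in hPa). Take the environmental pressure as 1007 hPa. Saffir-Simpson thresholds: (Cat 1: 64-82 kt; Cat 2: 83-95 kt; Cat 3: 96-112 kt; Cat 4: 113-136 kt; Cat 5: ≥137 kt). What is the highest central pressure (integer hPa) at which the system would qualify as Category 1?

Category 1 begins at V = 64 kt.
Required ΔP = (64/5.94)^(1/0.666) = 10.774^1.502 ≈ 35.49 hPa.
P_c ≤ 1007 − 35.49 = 971.51, so the highest integer P_c is 971 hPa.

971 hPa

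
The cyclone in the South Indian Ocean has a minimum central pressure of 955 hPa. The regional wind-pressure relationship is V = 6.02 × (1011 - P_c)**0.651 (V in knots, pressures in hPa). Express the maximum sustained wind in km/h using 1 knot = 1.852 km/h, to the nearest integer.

ΔP = 1011 − 955 = 56 hPa.
V ≈ 6.02 × 56^0.651 = 6.02 × 13.743 ≈ 82.731 kt.
82.731 × 1.852 ≈ 153.22 km/h → 153 km/h.

153 km/h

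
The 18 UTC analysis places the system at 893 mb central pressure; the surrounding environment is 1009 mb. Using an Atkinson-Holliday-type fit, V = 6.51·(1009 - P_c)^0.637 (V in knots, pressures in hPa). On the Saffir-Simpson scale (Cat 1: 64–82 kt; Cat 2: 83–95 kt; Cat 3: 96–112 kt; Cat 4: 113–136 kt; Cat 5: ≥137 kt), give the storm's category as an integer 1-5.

4

ΔP = 1009 − 893 = 116 mb.
V ≈ 6.51 × 116^0.637 = 6.51 × 20.66 ≈ 134 kt.
134 kt falls in the Category 4 band.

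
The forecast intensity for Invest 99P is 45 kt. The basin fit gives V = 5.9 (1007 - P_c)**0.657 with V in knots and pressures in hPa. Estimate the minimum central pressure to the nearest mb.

ΔP = (V / 5.9)^(1/0.657) = (45/5.9)^1.522.
45/5.9 = 7.627; 7.627^1.522 ≈ 22.03 mb.
P_c = 1007 − 22.03 = 984.97 ≈ 985 mb.

985 mb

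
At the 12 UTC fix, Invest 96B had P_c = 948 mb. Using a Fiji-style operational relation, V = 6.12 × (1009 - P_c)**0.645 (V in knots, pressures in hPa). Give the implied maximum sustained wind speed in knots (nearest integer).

ΔP = 1009 − 948 = 61 mb.
61^0.645 ≈ 14.175.
V ≈ 6.12 × 14.175 ≈ 86.8 kt.

87 kt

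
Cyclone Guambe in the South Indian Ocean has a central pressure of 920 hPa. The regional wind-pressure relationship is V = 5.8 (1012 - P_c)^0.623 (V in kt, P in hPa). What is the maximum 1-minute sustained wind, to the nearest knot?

97 kt

ΔP = 1012 − 920 = 92 hPa.
92^0.623 ≈ 16.728.
V ≈ 5.8 × 16.728 ≈ 97.0 kt.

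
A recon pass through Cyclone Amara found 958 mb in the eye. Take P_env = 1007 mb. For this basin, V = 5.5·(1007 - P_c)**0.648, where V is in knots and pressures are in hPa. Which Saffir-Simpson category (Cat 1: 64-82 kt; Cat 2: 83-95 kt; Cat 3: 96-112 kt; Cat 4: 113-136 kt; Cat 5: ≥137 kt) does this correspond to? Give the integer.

ΔP = 1007 − 958 = 49 mb.
V ≈ 5.5 × 49^0.648 = 5.5 × 12.45 ≈ 68 kt.
68 kt falls in the Category 1 band.

1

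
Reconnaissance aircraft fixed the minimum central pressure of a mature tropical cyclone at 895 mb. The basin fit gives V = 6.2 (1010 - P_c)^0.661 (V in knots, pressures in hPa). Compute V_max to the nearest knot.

143 kt

ΔP = 1010 − 895 = 115 mb.
115^0.661 ≈ 23.021.
V ≈ 6.2 × 23.021 ≈ 142.7 kt.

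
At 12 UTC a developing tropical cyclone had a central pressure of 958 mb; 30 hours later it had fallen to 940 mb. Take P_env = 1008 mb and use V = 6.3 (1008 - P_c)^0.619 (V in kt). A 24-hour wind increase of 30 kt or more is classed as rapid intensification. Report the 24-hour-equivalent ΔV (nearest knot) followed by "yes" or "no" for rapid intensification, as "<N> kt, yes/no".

V₁: ΔP = 50, V ≈ 6.3 × 50^0.619 ≈ 70.96 kt.
V₂: ΔP = 68, V ≈ 6.3 × 68^0.619 ≈ 85.83 kt.
ΔV over 30 h = 14.87 kt → 24 h equivalent = 14.87 × 24/30 ≈ 11.90 kt.
12 kt < 30 kt ⇒ not rapid intensification.

12 kt, no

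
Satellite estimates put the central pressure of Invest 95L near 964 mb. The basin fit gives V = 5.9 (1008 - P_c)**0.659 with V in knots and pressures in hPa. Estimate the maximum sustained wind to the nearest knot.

71 kt

ΔP = 1008 − 964 = 44 mb.
44^0.659 ≈ 12.107.
V ≈ 5.9 × 12.107 ≈ 71.4 kt.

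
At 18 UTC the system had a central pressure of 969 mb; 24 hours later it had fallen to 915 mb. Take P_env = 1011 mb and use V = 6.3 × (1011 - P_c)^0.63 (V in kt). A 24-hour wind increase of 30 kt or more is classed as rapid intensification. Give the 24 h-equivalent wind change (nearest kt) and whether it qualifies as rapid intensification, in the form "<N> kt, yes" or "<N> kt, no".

V₁: ΔP = 42, V ≈ 6.3 × 42^0.63 ≈ 66.37 kt.
V₂: ΔP = 96, V ≈ 6.3 × 96^0.63 ≈ 111.73 kt.
ΔV over 24 h = 45.36 kt → 24 h equivalent = 45.36 × 24/24 ≈ 45.36 kt.
45 kt ≥ 30 kt ⇒ rapid intensification.

45 kt, yes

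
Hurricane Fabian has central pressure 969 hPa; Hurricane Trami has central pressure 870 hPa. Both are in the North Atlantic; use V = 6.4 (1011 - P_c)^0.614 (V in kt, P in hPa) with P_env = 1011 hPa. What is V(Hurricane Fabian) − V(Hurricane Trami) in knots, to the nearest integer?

Hurricane Fabian: ΔP = 42; V ≈ 6.4 × 42^0.614 ≈ 63.51 kt.
Hurricane Trami: ΔP = 141; V ≈ 6.4 × 141^0.614 ≈ 133.60 kt.
Difference ≈ 63.51 − 133.60 = -70.09 → -70 kt.

-70 kt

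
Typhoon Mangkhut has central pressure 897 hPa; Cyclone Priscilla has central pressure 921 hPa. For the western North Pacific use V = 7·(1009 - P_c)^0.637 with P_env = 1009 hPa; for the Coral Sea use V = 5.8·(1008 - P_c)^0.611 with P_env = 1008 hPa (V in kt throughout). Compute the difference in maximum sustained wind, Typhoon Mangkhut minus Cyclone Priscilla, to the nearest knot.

53 kt

Typhoon Mangkhut: ΔP = 112; V ≈ 7 × 112^0.637 ≈ 141.40 kt.
Cyclone Priscilla: ΔP = 87; V ≈ 5.8 × 87^0.611 ≈ 88.81 kt.
Difference ≈ 141.40 − 88.81 = 52.59 → 53 kt.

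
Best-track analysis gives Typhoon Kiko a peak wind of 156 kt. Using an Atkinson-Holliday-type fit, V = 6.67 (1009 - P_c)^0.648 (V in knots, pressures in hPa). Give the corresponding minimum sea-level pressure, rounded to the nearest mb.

ΔP = (V / 6.67)^(1/0.648) = (156/6.67)^1.543.
156/6.67 = 23.388; 23.388^1.543 ≈ 129.61 mb.
P_c = 1009 − 129.61 = 879.39 ≈ 879 mb.

879 mb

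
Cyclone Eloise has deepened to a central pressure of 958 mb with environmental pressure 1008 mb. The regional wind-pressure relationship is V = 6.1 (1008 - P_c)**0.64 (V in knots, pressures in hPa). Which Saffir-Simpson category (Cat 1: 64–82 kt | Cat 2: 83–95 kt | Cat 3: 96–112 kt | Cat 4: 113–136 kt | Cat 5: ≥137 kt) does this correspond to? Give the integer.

1

ΔP = 1008 − 958 = 50 mb.
V ≈ 6.1 × 50^0.64 = 6.1 × 12.23 ≈ 75 kt.
75 kt falls in the Category 1 band.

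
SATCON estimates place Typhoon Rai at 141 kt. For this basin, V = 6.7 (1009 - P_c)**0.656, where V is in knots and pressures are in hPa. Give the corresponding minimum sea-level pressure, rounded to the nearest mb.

905 mb

ΔP = (V / 6.7)^(1/0.656) = (141/6.7)^1.524.
141/6.7 = 21.045; 21.045^1.524 ≈ 103.99 mb.
P_c = 1009 − 103.99 = 905.01 ≈ 905 mb.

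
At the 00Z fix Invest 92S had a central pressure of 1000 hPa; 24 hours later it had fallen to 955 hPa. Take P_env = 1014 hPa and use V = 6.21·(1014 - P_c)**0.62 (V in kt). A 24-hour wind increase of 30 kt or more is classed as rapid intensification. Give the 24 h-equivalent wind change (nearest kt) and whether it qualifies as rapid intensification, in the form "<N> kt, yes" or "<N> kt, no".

V₁: ΔP = 14, V ≈ 6.21 × 14^0.62 ≈ 31.89 kt.
V₂: ΔP = 59, V ≈ 6.21 × 59^0.62 ≈ 77.81 kt.
ΔV over 24 h = 45.92 kt → 24 h equivalent = 45.92 × 24/24 ≈ 45.92 kt.
46 kt ≥ 30 kt ⇒ rapid intensification.

46 kt, yes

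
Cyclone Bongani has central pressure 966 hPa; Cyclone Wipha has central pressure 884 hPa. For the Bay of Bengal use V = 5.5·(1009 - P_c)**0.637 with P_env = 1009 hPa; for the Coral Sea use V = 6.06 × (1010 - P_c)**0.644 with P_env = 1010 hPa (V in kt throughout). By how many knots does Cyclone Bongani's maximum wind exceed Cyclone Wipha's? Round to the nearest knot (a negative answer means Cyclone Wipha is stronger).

-76 kt

Cyclone Bongani: ΔP = 43; V ≈ 5.5 × 43^0.637 ≈ 60.38 kt.
Cyclone Wipha: ΔP = 126; V ≈ 6.06 × 126^0.644 ≈ 136.49 kt.
Difference ≈ 60.38 − 136.49 = -76.11 → -76 kt.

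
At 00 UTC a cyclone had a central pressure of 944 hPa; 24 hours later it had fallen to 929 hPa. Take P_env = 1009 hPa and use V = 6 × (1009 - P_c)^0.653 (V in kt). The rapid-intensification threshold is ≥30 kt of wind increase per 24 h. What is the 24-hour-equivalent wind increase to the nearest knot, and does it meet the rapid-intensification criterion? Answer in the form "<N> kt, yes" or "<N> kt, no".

13 kt, no

V₁: ΔP = 65, V ≈ 6 × 65^0.653 ≈ 91.62 kt.
V₂: ΔP = 80, V ≈ 6 × 80^0.653 ≈ 104.92 kt.
ΔV over 24 h = 13.30 kt → 24 h equivalent = 13.30 × 24/24 ≈ 13.30 kt.
13 kt < 30 kt ⇒ not rapid intensification.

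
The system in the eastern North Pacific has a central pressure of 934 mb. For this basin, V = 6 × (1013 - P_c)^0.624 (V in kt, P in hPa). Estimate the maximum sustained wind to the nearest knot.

92 kt

ΔP = 1013 − 934 = 79 mb.
79^0.624 ≈ 15.280.
V ≈ 6 × 15.280 ≈ 91.7 kt.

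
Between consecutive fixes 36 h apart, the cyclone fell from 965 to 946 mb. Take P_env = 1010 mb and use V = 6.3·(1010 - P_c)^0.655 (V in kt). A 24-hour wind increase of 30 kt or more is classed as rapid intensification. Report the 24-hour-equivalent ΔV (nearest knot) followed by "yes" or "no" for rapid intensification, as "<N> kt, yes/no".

V₁: ΔP = 45, V ≈ 6.3 × 45^0.655 ≈ 76.24 kt.
V₂: ΔP = 64, V ≈ 6.3 × 64^0.655 ≈ 96.03 kt.
ΔV over 36 h = 19.79 kt → 24 h equivalent = 19.79 × 24/36 ≈ 13.19 kt.
13 kt < 30 kt ⇒ not rapid intensification.

13 kt, no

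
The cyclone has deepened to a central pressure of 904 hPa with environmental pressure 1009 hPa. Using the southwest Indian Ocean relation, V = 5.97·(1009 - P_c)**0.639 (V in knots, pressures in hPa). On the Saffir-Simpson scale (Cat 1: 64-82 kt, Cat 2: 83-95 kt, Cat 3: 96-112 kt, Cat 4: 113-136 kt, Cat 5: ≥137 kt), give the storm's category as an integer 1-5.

ΔP = 1009 − 904 = 105 hPa.
V ≈ 5.97 × 105^0.639 = 5.97 × 19.57 ≈ 117 kt.
117 kt falls in the Category 4 band.

4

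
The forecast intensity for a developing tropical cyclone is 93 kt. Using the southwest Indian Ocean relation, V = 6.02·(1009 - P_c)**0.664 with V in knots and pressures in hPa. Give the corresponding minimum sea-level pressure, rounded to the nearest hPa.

ΔP = (V / 6.02)^(1/0.664) = (93/6.02)^1.506.
93/6.02 = 15.449; 15.449^1.506 ≈ 61.73 hPa.
P_c = 1009 − 61.73 = 947.27 ≈ 947 hPa.

947 hPa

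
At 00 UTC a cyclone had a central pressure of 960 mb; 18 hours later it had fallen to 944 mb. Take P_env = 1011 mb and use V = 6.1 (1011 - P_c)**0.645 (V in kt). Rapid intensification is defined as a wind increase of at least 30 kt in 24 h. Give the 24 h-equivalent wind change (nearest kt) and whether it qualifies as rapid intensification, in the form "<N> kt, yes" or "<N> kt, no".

V₁: ΔP = 51, V ≈ 6.1 × 51^0.645 ≈ 77.04 kt.
V₂: ΔP = 67, V ≈ 6.1 × 67^0.645 ≈ 91.86 kt.
ΔV over 18 h = 14.82 kt → 24 h equivalent = 14.82 × 24/18 ≈ 19.76 kt.
20 kt < 30 kt ⇒ not rapid intensification.

20 kt, no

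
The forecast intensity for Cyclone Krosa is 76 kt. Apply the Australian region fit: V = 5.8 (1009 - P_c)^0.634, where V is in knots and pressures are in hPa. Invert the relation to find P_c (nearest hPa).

951 hPa

ΔP = (V / 5.8)^(1/0.634) = (76/5.8)^1.577.
76/5.8 = 13.103; 13.103^1.577 ≈ 57.87 hPa.
P_c = 1009 − 57.87 = 951.13 ≈ 951 hPa.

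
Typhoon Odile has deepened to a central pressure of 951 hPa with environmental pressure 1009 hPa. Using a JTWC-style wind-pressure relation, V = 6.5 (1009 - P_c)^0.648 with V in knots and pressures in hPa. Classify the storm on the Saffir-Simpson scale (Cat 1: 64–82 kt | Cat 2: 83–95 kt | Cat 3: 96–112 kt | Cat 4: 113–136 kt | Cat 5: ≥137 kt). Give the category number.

2

ΔP = 1009 − 951 = 58 hPa.
V ≈ 6.5 × 58^0.648 = 6.5 × 13.89 ≈ 90 kt.
90 kt falls in the Category 2 band.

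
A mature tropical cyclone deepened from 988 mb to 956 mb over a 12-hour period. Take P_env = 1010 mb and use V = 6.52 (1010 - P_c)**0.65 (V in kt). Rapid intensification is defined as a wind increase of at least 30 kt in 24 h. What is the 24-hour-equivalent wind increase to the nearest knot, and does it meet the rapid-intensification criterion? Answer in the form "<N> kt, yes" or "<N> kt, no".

77 kt, yes

V₁: ΔP = 22, V ≈ 6.52 × 22^0.65 ≈ 48.62 kt.
V₂: ΔP = 54, V ≈ 6.52 × 54^0.65 ≈ 87.16 kt.
ΔV over 12 h = 38.54 kt → 24 h equivalent = 38.54 × 24/12 ≈ 77.08 kt.
77 kt ≥ 30 kt ⇒ rapid intensification.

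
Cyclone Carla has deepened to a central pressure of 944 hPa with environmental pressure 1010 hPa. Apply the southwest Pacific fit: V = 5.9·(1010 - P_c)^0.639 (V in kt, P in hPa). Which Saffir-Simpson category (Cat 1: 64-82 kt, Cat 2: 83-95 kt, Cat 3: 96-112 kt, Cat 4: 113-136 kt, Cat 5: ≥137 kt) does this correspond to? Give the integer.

2

ΔP = 1010 − 944 = 66 hPa.
V ≈ 5.9 × 66^0.639 = 5.9 × 14.54 ≈ 86 kt.
86 kt falls in the Category 2 band.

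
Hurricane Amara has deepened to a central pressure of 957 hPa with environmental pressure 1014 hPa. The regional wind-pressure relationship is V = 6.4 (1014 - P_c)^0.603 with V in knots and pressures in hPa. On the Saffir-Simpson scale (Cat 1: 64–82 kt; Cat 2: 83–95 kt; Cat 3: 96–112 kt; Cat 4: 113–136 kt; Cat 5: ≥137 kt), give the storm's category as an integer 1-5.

1

ΔP = 1014 − 957 = 57 hPa.
V ≈ 6.4 × 57^0.603 = 6.4 × 11.45 ≈ 73 kt.
73 kt falls in the Category 1 band.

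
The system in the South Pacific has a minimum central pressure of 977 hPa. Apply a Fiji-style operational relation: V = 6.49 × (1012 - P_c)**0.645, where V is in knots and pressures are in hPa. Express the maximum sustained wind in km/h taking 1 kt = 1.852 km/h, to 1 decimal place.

119.1 km/h

ΔP = 1012 − 977 = 35 hPa.
V ≈ 6.49 × 35^0.645 = 6.49 × 9.907 ≈ 64.294 kt.
64.294 × 1.852 ≈ 119.07 km/h → 119.1 km/h.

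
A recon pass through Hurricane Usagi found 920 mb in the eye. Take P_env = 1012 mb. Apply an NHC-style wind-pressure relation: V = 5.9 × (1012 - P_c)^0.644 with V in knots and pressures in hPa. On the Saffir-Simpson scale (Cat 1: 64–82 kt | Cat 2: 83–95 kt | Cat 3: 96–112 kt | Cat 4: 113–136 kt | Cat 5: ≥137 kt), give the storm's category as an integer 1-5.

ΔP = 1012 − 920 = 92 mb.
V ≈ 5.9 × 92^0.644 = 5.9 × 18.39 ≈ 109 kt.
109 kt falls in the Category 3 band.

3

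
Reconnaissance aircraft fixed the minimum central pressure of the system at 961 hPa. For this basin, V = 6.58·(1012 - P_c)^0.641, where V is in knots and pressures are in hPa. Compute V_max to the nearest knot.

82 kt

ΔP = 1012 − 961 = 51 hPa.
51^0.641 ≈ 12.432.
V ≈ 6.58 × 12.432 ≈ 81.8 kt.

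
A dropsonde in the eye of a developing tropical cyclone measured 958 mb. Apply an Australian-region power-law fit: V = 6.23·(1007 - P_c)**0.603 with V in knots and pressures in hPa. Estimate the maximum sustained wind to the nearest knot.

65 kt

ΔP = 1007 − 958 = 49 mb.
49^0.603 ≈ 10.452.
V ≈ 6.23 × 10.452 ≈ 65.1 kt.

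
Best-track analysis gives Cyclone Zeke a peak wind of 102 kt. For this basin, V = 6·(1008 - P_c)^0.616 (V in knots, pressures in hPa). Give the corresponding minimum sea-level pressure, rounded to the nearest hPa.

909 hPa

ΔP = (V / 6)^(1/0.616) = (102/6)^1.623.
102/6 = 17.000; 17.000^1.623 ≈ 99.42 hPa.
P_c = 1008 − 99.42 = 908.58 ≈ 909 hPa.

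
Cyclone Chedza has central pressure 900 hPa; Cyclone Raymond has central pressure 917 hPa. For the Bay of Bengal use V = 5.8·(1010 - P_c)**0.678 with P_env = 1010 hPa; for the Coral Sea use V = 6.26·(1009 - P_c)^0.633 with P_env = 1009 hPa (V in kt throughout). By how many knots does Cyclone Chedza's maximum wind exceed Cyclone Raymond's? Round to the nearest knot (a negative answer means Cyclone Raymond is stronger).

31 kt

Cyclone Chedza: ΔP = 110; V ≈ 5.8 × 110^0.678 ≈ 140.44 kt.
Cyclone Raymond: ΔP = 92; V ≈ 6.26 × 92^0.633 ≈ 109.56 kt.
Difference ≈ 140.44 − 109.56 = 30.88 → 31 kt.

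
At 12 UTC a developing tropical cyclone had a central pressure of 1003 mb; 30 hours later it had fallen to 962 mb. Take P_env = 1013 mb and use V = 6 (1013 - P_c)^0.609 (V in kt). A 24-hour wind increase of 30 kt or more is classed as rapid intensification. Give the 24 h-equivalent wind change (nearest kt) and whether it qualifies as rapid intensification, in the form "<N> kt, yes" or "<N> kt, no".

33 kt, yes

V₁: ΔP = 10, V ≈ 6 × 10^0.609 ≈ 24.39 kt.
V₂: ΔP = 51, V ≈ 6 × 51^0.609 ≈ 65.78 kt.
ΔV over 30 h = 41.39 kt → 24 h equivalent = 41.39 × 24/30 ≈ 33.11 kt.
33 kt ≥ 30 kt ⇒ rapid intensification.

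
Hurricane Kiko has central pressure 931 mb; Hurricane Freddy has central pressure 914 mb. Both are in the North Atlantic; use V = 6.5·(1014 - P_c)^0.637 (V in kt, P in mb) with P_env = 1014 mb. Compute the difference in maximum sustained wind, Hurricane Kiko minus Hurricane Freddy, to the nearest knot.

Hurricane Kiko: ΔP = 83; V ≈ 6.5 × 83^0.637 ≈ 108.48 kt.
Hurricane Freddy: ΔP = 100; V ≈ 6.5 × 100^0.637 ≈ 122.16 kt.
Difference ≈ 108.48 − 122.16 = -13.68 → -14 kt.

-14 kt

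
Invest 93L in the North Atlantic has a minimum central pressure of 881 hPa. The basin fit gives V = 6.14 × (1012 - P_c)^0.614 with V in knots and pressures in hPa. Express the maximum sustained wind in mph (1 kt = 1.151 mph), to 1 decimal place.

141.0 mph

ΔP = 1012 − 881 = 131 hPa.
V ≈ 6.14 × 131^0.614 = 6.14 × 19.953 ≈ 122.510 kt.
122.510 × 1.151 ≈ 141.01 mph → 141.0 mph.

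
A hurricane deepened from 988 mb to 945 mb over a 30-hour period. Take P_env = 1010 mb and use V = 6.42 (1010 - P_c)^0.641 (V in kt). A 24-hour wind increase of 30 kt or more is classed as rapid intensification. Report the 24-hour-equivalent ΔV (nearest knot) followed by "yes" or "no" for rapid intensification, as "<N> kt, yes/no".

V₁: ΔP = 22, V ≈ 6.42 × 22^0.641 ≈ 46.56 kt.
V₂: ΔP = 65, V ≈ 6.42 × 65^0.641 ≈ 93.24 kt.
ΔV over 30 h = 46.68 kt → 24 h equivalent = 46.68 × 24/30 ≈ 37.34 kt.
37 kt ≥ 30 kt ⇒ rapid intensification.

37 kt, yes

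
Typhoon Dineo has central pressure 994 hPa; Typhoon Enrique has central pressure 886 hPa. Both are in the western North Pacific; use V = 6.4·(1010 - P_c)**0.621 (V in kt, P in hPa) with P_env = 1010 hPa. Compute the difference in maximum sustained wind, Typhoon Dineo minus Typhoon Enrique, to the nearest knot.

Typhoon Dineo: ΔP = 16; V ≈ 6.4 × 16^0.621 ≈ 35.80 kt.
Typhoon Enrique: ΔP = 124; V ≈ 6.4 × 124^0.621 ≈ 127.70 kt.
Difference ≈ 35.80 − 127.70 = -91.90 → -92 kt.

-92 kt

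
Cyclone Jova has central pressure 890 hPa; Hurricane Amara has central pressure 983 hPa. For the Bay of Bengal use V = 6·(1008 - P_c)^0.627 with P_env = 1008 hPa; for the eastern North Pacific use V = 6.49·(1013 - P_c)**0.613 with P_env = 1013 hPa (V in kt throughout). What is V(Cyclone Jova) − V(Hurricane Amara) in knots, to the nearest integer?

67 kt

Cyclone Jova: ΔP = 118; V ≈ 6 × 118^0.627 ≈ 119.46 kt.
Hurricane Amara: ΔP = 30; V ≈ 6.49 × 30^0.613 ≈ 52.21 kt.
Difference ≈ 119.46 − 52.21 = 67.25 → 67 kt.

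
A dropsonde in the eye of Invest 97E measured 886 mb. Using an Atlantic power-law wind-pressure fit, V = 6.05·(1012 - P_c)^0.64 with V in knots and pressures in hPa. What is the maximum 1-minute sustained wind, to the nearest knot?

134 kt

ΔP = 1012 − 886 = 126 mb.
126^0.64 ≈ 22.092.
V ≈ 6.05 × 22.092 ≈ 133.7 kt.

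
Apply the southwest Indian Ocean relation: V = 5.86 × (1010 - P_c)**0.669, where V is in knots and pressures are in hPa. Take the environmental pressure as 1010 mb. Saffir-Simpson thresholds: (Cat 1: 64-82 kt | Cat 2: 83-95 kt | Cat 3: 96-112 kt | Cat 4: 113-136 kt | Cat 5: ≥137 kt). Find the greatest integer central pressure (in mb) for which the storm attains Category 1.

974 mb

Category 1 begins at V = 64 kt.
Required ΔP = (64/5.86)^(1/0.669) = 10.922^1.495 ≈ 35.64 mb.
P_c ≤ 1010 − 35.64 = 974.36, so the highest integer P_c is 974 mb.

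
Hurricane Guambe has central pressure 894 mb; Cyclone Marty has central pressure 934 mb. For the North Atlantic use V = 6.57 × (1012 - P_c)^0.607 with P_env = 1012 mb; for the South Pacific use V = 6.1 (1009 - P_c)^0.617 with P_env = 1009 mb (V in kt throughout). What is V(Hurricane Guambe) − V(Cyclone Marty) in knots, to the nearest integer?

Hurricane Guambe: ΔP = 118; V ≈ 6.57 × 118^0.607 ≈ 118.90 kt.
Cyclone Marty: ΔP = 75; V ≈ 6.1 × 75^0.617 ≈ 87.55 kt.
Difference ≈ 118.90 − 87.55 = 31.35 → 31 kt.

31 kt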